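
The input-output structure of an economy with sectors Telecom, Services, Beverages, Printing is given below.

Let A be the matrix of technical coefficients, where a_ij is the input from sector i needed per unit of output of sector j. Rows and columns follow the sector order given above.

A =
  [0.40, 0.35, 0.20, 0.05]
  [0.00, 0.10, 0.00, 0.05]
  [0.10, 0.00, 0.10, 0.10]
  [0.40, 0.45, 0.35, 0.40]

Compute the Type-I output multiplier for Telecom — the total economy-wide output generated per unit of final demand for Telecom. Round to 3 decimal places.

I − A =
  [   0.60    -0.35    -0.20    -0.05]
  [   0.00     0.90     0.00    -0.05]
  [  -0.10     0.00     0.90    -0.10]
  [  -0.40    -0.45    -0.35     0.60]
Compute the cofactors C_ij = (−1)^(i+j)·(3×3 minor ij) of I−A; the adjugate is their transpose:
adj(I−A) = Cᵀ =
  [ 0.434250   0.206000   0.125375   0.074250]
  [ 0.019750   0.263250   0.014500   0.026000]
  [ 0.087750   0.064250   0.285500   0.060250]
  [ 0.355500   0.372250   0.261000   0.468000]
det(I−A) = Σ_j (I−A)_1j·C_1j = (0.60)(0.434250) + (-0.35)(0.019750) + (-0.20)(0.087750) + (-0.05)(0.355500) = 0.2183125
(I − A)⁻¹ = adj(I−A) / det(I−A) ≈
  [   1.9891     0.9436     0.5743     0.3401]
  [   0.0905     1.2058     0.0664     0.1191]
  [   0.4019     0.2943     1.3078     0.2760]
  [   1.6284     1.7051     1.1955     2.1437]
The output multiplier for sector j is the column-j sum of the Leontief inverse (I − A)⁻¹ = adj(I−A) / det(I−A).
Column 1 of adj(I−A): (0.434250, 0.019750, 0.087750, 0.355500); det(I−A) = 0.2183125.
m_1 = (0.434250 + 0.019750 + 0.087750 + 0.355500) / 0.2183125 = 0.89725 / 0.2183125 ≈ 4.110.

m_1 = 4.110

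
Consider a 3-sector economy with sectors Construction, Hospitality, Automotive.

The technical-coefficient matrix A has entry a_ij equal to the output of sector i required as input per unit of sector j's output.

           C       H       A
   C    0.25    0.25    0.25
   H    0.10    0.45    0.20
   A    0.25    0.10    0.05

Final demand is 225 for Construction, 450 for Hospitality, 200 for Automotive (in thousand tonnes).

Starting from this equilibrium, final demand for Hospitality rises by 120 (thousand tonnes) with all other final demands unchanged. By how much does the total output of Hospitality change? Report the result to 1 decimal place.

Δx_H = 256.8

I − A =
  [   0.75    -0.25    -0.25]
  [  -0.10     0.55    -0.20]
  [  -0.25    -0.10     0.95]
Cofactors of I−A, C_ij = (−1)^(i+j)·(minor ij) (rows/columns in the sector order above):
  C_11 = (0.55)(0.95) − (-0.20)(-0.10) = 0.5025
  C_12 = −[(-0.10)(0.95) − (-0.20)(-0.25)] = 0.1450
  C_13 = (-0.10)(-0.10) − (0.55)(-0.25) = 0.1475
  C_21 = −[(-0.25)(0.95) − (-0.25)(-0.10)] = 0.2625
  C_22 = (0.75)(0.95) − (-0.25)(-0.25) = 0.6500
  C_23 = −[(0.75)(-0.10) − (-0.25)(-0.25)] = 0.1375
  C_31 = (-0.25)(-0.20) − (-0.25)(0.55) = 0.1875
  C_32 = −[(0.75)(-0.20) − (-0.25)(-0.10)] = 0.1750
  C_33 = (0.75)(0.55) − (-0.25)(-0.10) = 0.3875
det(I−A) = Σ_j (I−A)_1j·C_1j = (0.75)(0.5025) + (-0.25)(0.1450) + (-0.25)(0.1475) = 0.30375
adj(I−A) = Cᵀ =
  [ 0.5025   0.2625   0.1875]
  [ 0.1450   0.6500   0.1750]
  [ 0.1475   0.1375   0.3875]
(I − A)⁻¹ = adj(I−A) / det(I−A) ≈
  [   1.6543     0.8642     0.6173]
  [   0.4774     2.1399     0.5761]
  [   0.4856     0.4527     1.2757]
Δx = (I − A)⁻¹ Δd with Δd having +120 in the Hospitality component and 0 elsewhere.
So Δx_H = L_HH · (+120), where L_HH = adj(I−A)_HH / det(I−A) = 0.6500 / 0.30375.
Δx_H = 0.6500 × (+120) / 0.30375 = 78.00 / 0.30375 ≈ 256.8.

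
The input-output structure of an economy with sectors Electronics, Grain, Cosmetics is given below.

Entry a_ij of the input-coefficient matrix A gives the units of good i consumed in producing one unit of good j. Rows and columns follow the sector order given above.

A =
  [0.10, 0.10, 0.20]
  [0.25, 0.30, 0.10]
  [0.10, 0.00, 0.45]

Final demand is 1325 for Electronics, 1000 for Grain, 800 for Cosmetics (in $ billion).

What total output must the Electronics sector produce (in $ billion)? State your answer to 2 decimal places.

x_E = 2156.18

I − A =
  [   0.90    -0.10    -0.20]
  [  -0.25     0.70    -0.10]
  [  -0.10     0.00     0.55]
Cofactors of I−A, C_ij = (−1)^(i+j)·(minor ij) (rows/columns in the sector order above):
  C_11 = (0.70)(0.55) − (-0.10)(0.00) = 0.3850
  C_12 = −[(-0.25)(0.55) − (-0.10)(-0.10)] = 0.1475
  C_13 = (-0.25)(0.00) − (0.70)(-0.10) = 0.0700
  C_21 = −[(-0.10)(0.55) − (-0.20)(0.00)] = 0.0550
  C_22 = (0.90)(0.55) − (-0.20)(-0.10) = 0.4750
  C_23 = −[(0.90)(0.00) − (-0.10)(-0.10)] = 0.0100
  C_31 = (-0.10)(-0.10) − (-0.20)(0.70) = 0.1500
  C_32 = −[(0.90)(-0.10) − (-0.20)(-0.25)] = 0.1400
  C_33 = (0.90)(0.70) − (-0.10)(-0.25) = 0.6050
det(I−A) = Σ_j (I−A)_1j·C_1j = (0.90)(0.3850) + (-0.10)(0.1475) + (-0.20)(0.0700) = 0.31775
adj(I−A) = Cᵀ =
  [ 0.3850   0.0550   0.1500]
  [ 0.1475   0.4750   0.1400]
  [ 0.0700   0.0100   0.6050]
(I − A)⁻¹ = adj(I−A) / det(I−A) ≈
  [   1.2116     0.1731     0.4721]
  [   0.4642     1.4949     0.4406]
  [   0.2203     0.0315     1.9040]
x = (I − A)⁻¹ d = adj(I−A)·d / det(I−A), with det(I−A) = 0.31775:
  x_E = (0.3850·1325 + 0.0550·1000 + 0.1500·800) / 0.31775 = 685.125 / 0.31775 ≈ 2156.18
  x_G = (0.1475·1325 + 0.4750·1000 + 0.1400·800) / 0.31775 = 782.4375 / 0.31775 ≈ 2462.43
  x_C = (0.0700·1325 + 0.0100·1000 + 0.6050·800) / 0.31775 = 586.75 / 0.31775 ≈ 1846.58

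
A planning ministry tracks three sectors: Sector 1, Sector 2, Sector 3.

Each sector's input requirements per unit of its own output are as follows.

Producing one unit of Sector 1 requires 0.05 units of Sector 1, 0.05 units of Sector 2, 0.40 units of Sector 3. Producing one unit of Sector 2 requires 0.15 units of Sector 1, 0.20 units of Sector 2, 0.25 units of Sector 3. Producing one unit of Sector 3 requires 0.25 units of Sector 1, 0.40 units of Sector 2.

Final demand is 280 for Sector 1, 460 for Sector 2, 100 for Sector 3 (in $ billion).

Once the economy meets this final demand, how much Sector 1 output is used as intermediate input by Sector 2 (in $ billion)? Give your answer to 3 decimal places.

I − A =
  [   0.95    -0.15    -0.25]
  [  -0.05     0.80    -0.40]
  [  -0.40    -0.25     1.00]
Cofactors of I−A, C_ij = (−1)^(i+j)·(minor ij) (rows/columns in the sector order above):
  C_11 = (0.80)(1.00) − (-0.40)(-0.25) = 0.7000
  C_12 = −[(-0.05)(1.00) − (-0.40)(-0.40)] = 0.2100
  C_13 = (-0.05)(-0.25) − (0.80)(-0.40) = 0.3325
  C_21 = −[(-0.15)(1.00) − (-0.25)(-0.25)] = 0.2125
  C_22 = (0.95)(1.00) − (-0.25)(-0.40) = 0.8500
  C_23 = −[(0.95)(-0.25) − (-0.15)(-0.40)] = 0.2975
  C_31 = (-0.15)(-0.40) − (-0.25)(0.80) = 0.2600
  C_32 = −[(0.95)(-0.40) − (-0.25)(-0.05)] = 0.3925
  C_33 = (0.95)(0.80) − (-0.15)(-0.05) = 0.7525
det(I−A) = Σ_j (I−A)_1j·C_1j = (0.95)(0.7000) + (-0.15)(0.2100) + (-0.25)(0.3325) = 0.550375
adj(I−A) = Cᵀ =
  [ 0.7000   0.2125   0.2600]
  [ 0.2100   0.8500   0.3925]
  [ 0.3325   0.2975   0.7525]
(I − A)⁻¹ = adj(I−A) / det(I−A) ≈
  [   1.2719     0.3861     0.4724]
  [   0.3816     1.5444     0.7132]
  [   0.6041     0.5405     1.3672]
First solve x = (I − A)⁻¹ d = adj(I−A)·d / det(I−A); in particular x_2 = (0.2100·280 + 0.8500·460 + 0.3925·100) / 0.550375 = 489.05 / 0.550375 ≈ 888.57597.
Intermediate flow from 1 to 2: z_12 = a_12 · x_2 = 0.15 × 489.05 / 0.550375 = 73.3575 / 0.550375 ≈ 133.286.

z_12 = 133.286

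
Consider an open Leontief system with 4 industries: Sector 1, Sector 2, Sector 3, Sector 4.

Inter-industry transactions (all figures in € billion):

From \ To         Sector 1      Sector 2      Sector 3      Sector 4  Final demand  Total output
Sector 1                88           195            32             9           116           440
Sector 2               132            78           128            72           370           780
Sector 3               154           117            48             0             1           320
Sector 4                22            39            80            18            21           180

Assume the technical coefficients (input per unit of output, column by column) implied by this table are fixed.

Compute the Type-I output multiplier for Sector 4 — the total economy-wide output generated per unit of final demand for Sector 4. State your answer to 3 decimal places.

Technical coefficients a_ij = z_ij / X_j:
  a_11 = 88/440 = 0.20, a_21 = 132/440 = 0.30, a_31 = 154/440 = 0.35, a_41 = 22/440 = 0.05
  a_12 = 195/780 = 0.25, a_22 = 78/780 = 0.10, a_32 = 117/780 = 0.15, a_42 = 39/780 = 0.05
  a_13 = 32/320 = 0.10, a_23 = 128/320 = 0.40, a_33 = 48/320 = 0.15, a_43 = 80/320 = 0.25
  a_14 = 9/180 = 0.05, a_24 = 72/180 = 0.40, a_34 = 0/180 = 0.00, a_44 = 18/180 = 0.10
I − A =
  [   0.80    -0.25    -0.10    -0.05]
  [  -0.30     0.90    -0.40    -0.40]
  [  -0.35    -0.15     0.85     0.00]
  [  -0.05    -0.05    -0.25     0.90]
Compute the cofactors C_ij = (−1)^(i+j)·(3×3 minor ij) of I−A; the adjugate is their transpose:
adj(I−A) = Cᵀ =
  [ 0.60250   0.20875   0.20625   0.12625]
  [ 0.40750   0.57400   0.39975   0.27775]
  [ 0.32000   0.18725   0.55650   0.10100]
  [ 0.14500   0.09550   0.18825   0.42925]
det(I−A) = Σ_j (I−A)_1j·C_1j = (0.80)(0.60250) + (-0.25)(0.40750) + (-0.10)(0.32000) + (-0.05)(0.14500) = 0.340875
(I − A)⁻¹ = adj(I−A) / det(I−A) ≈
  [   1.7675     0.6124     0.6051     0.3704]
  [   1.1955     1.6839     1.1727     0.8148]
  [   0.9388     0.5493     1.6326     0.2963]
  [   0.4254     0.2802     0.5523     1.2593]
The output multiplier for sector j is the column-j sum of the Leontief inverse (I − A)⁻¹ = adj(I−A) / det(I−A).
Column 4 of adj(I−A): (0.12625, 0.27775, 0.10100, 0.42925); det(I−A) = 0.340875.
m_4 = (0.12625 + 0.27775 + 0.10100 + 0.42925) / 0.340875 = 0.93425 / 0.340875 ≈ 2.741.

m_4 = 2.741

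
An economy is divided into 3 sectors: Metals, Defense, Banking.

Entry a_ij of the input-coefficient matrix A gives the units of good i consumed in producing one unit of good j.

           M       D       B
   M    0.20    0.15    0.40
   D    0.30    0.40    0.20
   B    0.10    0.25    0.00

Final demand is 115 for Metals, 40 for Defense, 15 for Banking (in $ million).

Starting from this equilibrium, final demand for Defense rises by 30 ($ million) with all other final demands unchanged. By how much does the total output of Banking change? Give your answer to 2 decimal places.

Δx_B = 19.08

I − A =
  [   0.80    -0.15    -0.40]
  [  -0.30     0.60    -0.20]
  [  -0.10    -0.25     1.00]
Cofactors of I−A, C_ij = (−1)^(i+j)·(minor ij) (rows/columns in the sector order above):
  C_11 = (0.60)(1.00) − (-0.20)(-0.25) = 0.5500
  C_12 = −[(-0.30)(1.00) − (-0.20)(-0.10)] = 0.3200
  C_13 = (-0.30)(-0.25) − (0.60)(-0.10) = 0.1350
  C_21 = −[(-0.15)(1.00) − (-0.40)(-0.25)] = 0.2500
  C_22 = (0.80)(1.00) − (-0.40)(-0.10) = 0.7600
  C_23 = −[(0.80)(-0.25) − (-0.15)(-0.10)] = 0.2150
  C_31 = (-0.15)(-0.20) − (-0.40)(0.60) = 0.2700
  C_32 = −[(0.80)(-0.20) − (-0.40)(-0.30)] = 0.2800
  C_33 = (0.80)(0.60) − (-0.15)(-0.30) = 0.4350
det(I−A) = Σ_j (I−A)_1j·C_1j = (0.80)(0.5500) + (-0.15)(0.3200) + (-0.40)(0.1350) = 0.3380
adj(I−A) = Cᵀ =
  [ 0.5500   0.2500   0.2700]
  [ 0.3200   0.7600   0.2800]
  [ 0.1350   0.2150   0.4350]
(I − A)⁻¹ = adj(I−A) / det(I−A) ≈
  [   1.6272     0.7396     0.7988]
  [   0.9467     2.2485     0.8284]
  [   0.3994     0.6361     1.2870]
Δx = (I − A)⁻¹ Δd with Δd having +30 in the Defense component and 0 elsewhere.
So Δx_B = L_BD · (+30), where L_BD = adj(I−A)_BD / det(I−A) = 0.2150 / 0.3380.
Δx_B = 0.2150 × (+30) / 0.3380 = 6.45 / 0.3380 ≈ 19.08.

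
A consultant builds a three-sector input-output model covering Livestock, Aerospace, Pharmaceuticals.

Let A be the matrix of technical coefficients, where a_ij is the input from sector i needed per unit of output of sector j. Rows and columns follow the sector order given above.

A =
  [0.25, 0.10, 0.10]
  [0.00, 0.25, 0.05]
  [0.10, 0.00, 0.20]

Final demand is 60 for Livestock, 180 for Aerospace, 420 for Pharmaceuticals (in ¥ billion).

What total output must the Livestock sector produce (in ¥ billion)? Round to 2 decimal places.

x_L = 190.05

I − A =
  [   0.75    -0.10    -0.10]
  [   0.00     0.75    -0.05]
  [  -0.10     0.00     0.80]
Cofactors of I−A, C_ij = (−1)^(i+j)·(minor ij) (rows/columns in the sector order above):
  C_11 = (0.75)(0.80) − (-0.05)(0.00) = 0.6000
  C_12 = −[(0.00)(0.80) − (-0.05)(-0.10)] = 0.0050
  C_13 = (0.00)(0.00) − (0.75)(-0.10) = 0.0750
  C_21 = −[(-0.10)(0.80) − (-0.10)(0.00)] = 0.0800
  C_22 = (0.75)(0.80) − (-0.10)(-0.10) = 0.5900
  C_23 = −[(0.75)(0.00) − (-0.10)(-0.10)] = 0.0100
  C_31 = (-0.10)(-0.05) − (-0.10)(0.75) = 0.0800
  C_32 = −[(0.75)(-0.05) − (-0.10)(0.00)] = 0.0375
  C_33 = (0.75)(0.75) − (-0.10)(0.00) = 0.5625
det(I−A) = Σ_j (I−A)_1j·C_1j = (0.75)(0.6000) + (-0.10)(0.0050) + (-0.10)(0.0750) = 0.4420
adj(I−A) = Cᵀ =
  [ 0.6000   0.0800   0.0800]
  [ 0.0050   0.5900   0.0375]
  [ 0.0750   0.0100   0.5625]
(I − A)⁻¹ = adj(I−A) / det(I−A) ≈
  [   1.3575     0.1810     0.1810]
  [   0.0113     1.3348     0.0848]
  [   0.1697     0.0226     1.2726]
x = (I − A)⁻¹ d = adj(I−A)·d / det(I−A), with det(I−A) = 0.4420:
  x_L = (0.6000·60 + 0.0800·180 + 0.0800·420) / 0.4420 = 84.00 / 0.4420 ≈ 190.05
  x_A = (0.0050·60 + 0.5900·180 + 0.0375·420) / 0.4420 = 122.25 / 0.4420 ≈ 276.58
  x_P = (0.0750·60 + 0.0100·180 + 0.5625·420) / 0.4420 = 242.55 / 0.4420 ≈ 548.76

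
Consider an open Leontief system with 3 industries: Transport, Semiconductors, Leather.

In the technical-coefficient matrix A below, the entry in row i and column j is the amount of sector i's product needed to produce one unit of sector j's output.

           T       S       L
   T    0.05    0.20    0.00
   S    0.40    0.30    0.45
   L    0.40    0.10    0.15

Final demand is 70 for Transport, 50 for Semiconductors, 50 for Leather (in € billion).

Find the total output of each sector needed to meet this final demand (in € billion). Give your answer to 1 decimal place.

I − A =
  [   0.95    -0.20     0.00]
  [  -0.40     0.70    -0.45]
  [  -0.40    -0.10     0.85]
Cofactors of I−A, C_ij = (−1)^(i+j)·(minor ij) (rows/columns in the sector order above):
  C_11 = (0.70)(0.85) − (-0.45)(-0.10) = 0.5500
  C_12 = −[(-0.40)(0.85) − (-0.45)(-0.40)] = 0.5200
  C_13 = (-0.40)(-0.10) − (0.70)(-0.40) = 0.3200
  C_21 = −[(-0.20)(0.85) − (0.00)(-0.10)] = 0.1700
  C_22 = (0.95)(0.85) − (0.00)(-0.40) = 0.8075
  C_23 = −[(0.95)(-0.10) − (-0.20)(-0.40)] = 0.1750
  C_31 = (-0.20)(-0.45) − (0.00)(0.70) = 0.0900
  C_32 = −[(0.95)(-0.45) − (0.00)(-0.40)] = 0.4275
  C_33 = (0.95)(0.70) − (-0.20)(-0.40) = 0.5850
det(I−A) = Σ_j (I−A)_1j·C_1j = (0.95)(0.5500) + (-0.20)(0.5200) + (0.00)(0.3200) = 0.4185
adj(I−A) = Cᵀ =
  [ 0.5500   0.1700   0.0900]
  [ 0.5200   0.8075   0.4275]
  [ 0.3200   0.1750   0.5850]
(I − A)⁻¹ = adj(I−A) / det(I−A) ≈
  [   1.3142     0.4062     0.2151]
  [   1.2425     1.9295     1.0215]
  [   0.7646     0.4182     1.3978]
x = (I − A)⁻¹ d = adj(I−A)·d / det(I−A), with det(I−A) = 0.4185:
  x_T = (0.5500·70 + 0.1700·50 + 0.0900·50) / 0.4185 = 51.50 / 0.4185 ≈ 123.1
  x_S = (0.5200·70 + 0.8075·50 + 0.4275·50) / 0.4185 = 98.15 / 0.4185 ≈ 234.5
  x_L = (0.3200·70 + 0.1750·50 + 0.5850·50) / 0.4185 = 60.40 / 0.4185 ≈ 144.3

x_T = 123.1, x_S = 234.5, x_L = 144.3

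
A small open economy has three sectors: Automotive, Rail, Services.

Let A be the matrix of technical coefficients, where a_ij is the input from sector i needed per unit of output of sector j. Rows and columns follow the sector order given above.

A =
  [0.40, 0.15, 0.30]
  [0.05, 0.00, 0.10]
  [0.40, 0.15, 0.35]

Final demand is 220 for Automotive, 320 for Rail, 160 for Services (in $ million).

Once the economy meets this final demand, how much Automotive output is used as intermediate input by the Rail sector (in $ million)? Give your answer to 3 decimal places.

z_AR = 69.198

I − A =
  [   0.60    -0.15    -0.30]
  [  -0.05     1.00    -0.10]
  [  -0.40    -0.15     0.65]
Cofactors of I−A, C_ij = (−1)^(i+j)·(minor ij) (rows/columns in the sector order above):
  C_11 = (1.00)(0.65) − (-0.10)(-0.15) = 0.6350
  C_12 = −[(-0.05)(0.65) − (-0.10)(-0.40)] = 0.0725
  C_13 = (-0.05)(-0.15) − (1.00)(-0.40) = 0.4075
  C_21 = −[(-0.15)(0.65) − (-0.30)(-0.15)] = 0.1425
  C_22 = (0.60)(0.65) − (-0.30)(-0.40) = 0.2700
  C_23 = −[(0.60)(-0.15) − (-0.15)(-0.40)] = 0.1500
  C_31 = (-0.15)(-0.10) − (-0.30)(1.00) = 0.3150
  C_32 = −[(0.60)(-0.10) − (-0.30)(-0.05)] = 0.0750
  C_33 = (0.60)(1.00) − (-0.15)(-0.05) = 0.5925
det(I−A) = Σ_j (I−A)_1j·C_1j = (0.60)(0.6350) + (-0.15)(0.0725) + (-0.30)(0.4075) = 0.247875
adj(I−A) = Cᵀ =
  [ 0.6350   0.1425   0.3150]
  [ 0.0725   0.2700   0.0750]
  [ 0.4075   0.1500   0.5925]
(I − A)⁻¹ = adj(I−A) / det(I−A) ≈
  [   2.5618     0.5749     1.2708]
  [   0.2925     1.0893     0.3026]
  [   1.6440     0.6051     2.3903]
First solve x = (I − A)⁻¹ d = adj(I−A)·d / det(I−A); in particular x_R = (0.0725·220 + 0.2700·320 + 0.0750·160) / 0.247875 = 114.35 / 0.247875 ≈ 461.32123.
Intermediate flow from A to R: z_AR = a_AR · x_R = 0.15 × 114.35 / 0.247875 = 17.1525 / 0.247875 ≈ 69.198.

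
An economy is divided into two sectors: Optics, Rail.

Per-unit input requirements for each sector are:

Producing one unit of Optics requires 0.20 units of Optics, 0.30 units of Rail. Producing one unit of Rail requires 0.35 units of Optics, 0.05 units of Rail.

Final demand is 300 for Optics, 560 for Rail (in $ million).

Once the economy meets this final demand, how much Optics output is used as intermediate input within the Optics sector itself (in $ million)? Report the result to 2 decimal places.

I − A =
  [   0.80    -0.35]
  [  -0.30     0.95]
det(I−A) = (0.80)(0.95) − (-0.35)(-0.30) = 0.6550
adj(I−A) = [[0.95, 0.35], [0.30, 0.80]]
(I − A)⁻¹ = adj(I−A) / det(I−A) ≈
  [   1.4504     0.5344]
  [   0.4580     1.2214]
First solve x = (I − A)⁻¹ d = adj(I−A)·d / det(I−A); in particular x_O = (0.95·300 + 0.35·560) / 0.6550 = 481.00 / 0.6550 ≈ 734.3511.
Intermediate flow from O to O: z_OO = a_OO · x_O = 0.20 × 481.00 / 0.6550 = 96.20 / 0.6550 ≈ 146.87.

z_OO = 146.87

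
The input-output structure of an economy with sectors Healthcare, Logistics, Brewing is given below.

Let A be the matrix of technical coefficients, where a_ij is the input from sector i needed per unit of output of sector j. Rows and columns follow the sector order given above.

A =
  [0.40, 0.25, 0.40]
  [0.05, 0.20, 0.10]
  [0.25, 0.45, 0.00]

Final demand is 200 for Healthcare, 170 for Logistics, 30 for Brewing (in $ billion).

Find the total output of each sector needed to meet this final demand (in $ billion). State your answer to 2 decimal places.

I − A =
  [   0.60    -0.25    -0.40]
  [  -0.05     0.80    -0.10]
  [  -0.25    -0.45     1.00]
Cofactors of I−A, C_ij = (−1)^(i+j)·(minor ij) (rows/columns in the sector order above):
  C_11 = (0.80)(1.00) − (-0.10)(-0.45) = 0.7550
  C_12 = −[(-0.05)(1.00) − (-0.10)(-0.25)] = 0.0750
  C_13 = (-0.05)(-0.45) − (0.80)(-0.25) = 0.2225
  C_21 = −[(-0.25)(1.00) − (-0.40)(-0.45)] = 0.4300
  C_22 = (0.60)(1.00) − (-0.40)(-0.25) = 0.5000
  C_23 = −[(0.60)(-0.45) − (-0.25)(-0.25)] = 0.3325
  C_31 = (-0.25)(-0.10) − (-0.40)(0.80) = 0.3450
  C_32 = −[(0.60)(-0.10) − (-0.40)(-0.05)] = 0.0800
  C_33 = (0.60)(0.80) − (-0.25)(-0.05) = 0.4675
det(I−A) = Σ_j (I−A)_1j·C_1j = (0.60)(0.7550) + (-0.25)(0.0750) + (-0.40)(0.2225) = 0.34525
adj(I−A) = Cᵀ =
  [ 0.7550   0.4300   0.3450]
  [ 0.0750   0.5000   0.0800]
  [ 0.2225   0.3325   0.4675]
(I − A)⁻¹ = adj(I−A) / det(I−A) ≈
  [   2.1868     1.2455     0.9993]
  [   0.2172     1.4482     0.2317]
  [   0.6445     0.9631     1.3541]
x = (I − A)⁻¹ d = adj(I−A)·d / det(I−A), with det(I−A) = 0.34525:
  x_1 = (0.7550·200 + 0.4300·170 + 0.3450·30) / 0.34525 = 234.45 / 0.34525 ≈ 679.07
  x_2 = (0.0750·200 + 0.5000·170 + 0.0800·30) / 0.34525 = 102.40 / 0.34525 ≈ 296.60
  x_3 = (0.2225·200 + 0.3325·170 + 0.4675·30) / 0.34525 = 115.05 / 0.34525 ≈ 333.24

x_1 = 679.07, x_2 = 296.60, x_3 = 333.24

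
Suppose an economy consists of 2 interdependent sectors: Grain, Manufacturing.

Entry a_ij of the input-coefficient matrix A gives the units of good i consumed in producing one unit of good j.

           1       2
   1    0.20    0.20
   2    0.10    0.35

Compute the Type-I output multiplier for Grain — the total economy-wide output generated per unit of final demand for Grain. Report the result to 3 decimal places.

m_1 = 1.500

I − A =
  [   0.80    -0.20]
  [  -0.10     0.65]
det(I−A) = (0.80)(0.65) − (-0.20)(-0.10) = 0.5000
adj(I−A) = [[0.65, 0.20], [0.10, 0.80]]
(I − A)⁻¹ = adj(I−A) / det(I−A) ≈
  [   1.3000     0.4000]
  [   0.2000     1.6000]
The output multiplier for sector j is the column-j sum of the Leontief inverse (I − A)⁻¹ = adj(I−A) / det(I−A).
Column 1 of adj(I−A): (0.65, 0.10); det(I−A) = 0.5000.
m_1 = (0.65 + 0.10) / 0.5000 = 0.75 / 0.5000 = 1.500.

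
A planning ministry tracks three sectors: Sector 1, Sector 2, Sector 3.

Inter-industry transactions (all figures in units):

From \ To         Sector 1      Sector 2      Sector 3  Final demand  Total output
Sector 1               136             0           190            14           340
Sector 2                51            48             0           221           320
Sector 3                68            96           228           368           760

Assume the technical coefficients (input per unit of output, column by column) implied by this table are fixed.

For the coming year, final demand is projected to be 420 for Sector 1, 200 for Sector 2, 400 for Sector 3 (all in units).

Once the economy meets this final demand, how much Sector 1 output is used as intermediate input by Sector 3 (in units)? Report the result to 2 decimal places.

z_13 = 272.30

Technical coefficients a_ij = z_ij / X_j:
  a_11 = 136/340 = 0.40, a_21 = 51/340 = 0.15, a_31 = 68/340 = 0.20
  a_12 = 0/320 = 0.00, a_22 = 48/320 = 0.15, a_32 = 96/320 = 0.30
  a_13 = 190/760 = 0.25, a_23 = 0/760 = 0.00, a_33 = 228/760 = 0.30
I − A =
  [   0.60     0.00    -0.25]
  [  -0.15     0.85     0.00]
  [  -0.20    -0.30     0.70]
Cofactors of I−A, C_ij = (−1)^(i+j)·(minor ij) (rows/columns in the sector order above):
  C_11 = (0.85)(0.70) − (0.00)(-0.30) = 0.5950
  C_12 = −[(-0.15)(0.70) − (0.00)(-0.20)] = 0.1050
  C_13 = (-0.15)(-0.30) − (0.85)(-0.20) = 0.2150
  C_21 = −[(0.00)(0.70) − (-0.25)(-0.30)] = 0.0750
  C_22 = (0.60)(0.70) − (-0.25)(-0.20) = 0.3700
  C_23 = −[(0.60)(-0.30) − (0.00)(-0.20)] = 0.1800
  C_31 = (0.00)(0.00) − (-0.25)(0.85) = 0.2125
  C_32 = −[(0.60)(0.00) − (-0.25)(-0.15)] = 0.0375
  C_33 = (0.60)(0.85) − (0.00)(-0.15) = 0.5100
det(I−A) = Σ_j (I−A)_1j·C_1j = (0.60)(0.5950) + (0.00)(0.1050) + (-0.25)(0.2150) = 0.30325
adj(I−A) = Cᵀ =
  [ 0.5950   0.0750   0.2125]
  [ 0.1050   0.3700   0.0375]
  [ 0.2150   0.1800   0.5100]
(I − A)⁻¹ = adj(I−A) / det(I−A) ≈
  [   1.9621     0.2473     0.7007]
  [   0.3462     1.2201     0.1237]
  [   0.7090     0.5936     1.6818]
First solve x = (I − A)⁻¹ d = adj(I−A)·d / det(I−A); in particular x_3 = (0.2150·420 + 0.1800·200 + 0.5100·400) / 0.30325 = 330.30 / 0.30325 ≈ 1089.2003.
Intermediate flow from 1 to 3: z_13 = a_13 · x_3 = 0.25 × 330.30 / 0.30325 = 82.575 / 0.30325 ≈ 272.30.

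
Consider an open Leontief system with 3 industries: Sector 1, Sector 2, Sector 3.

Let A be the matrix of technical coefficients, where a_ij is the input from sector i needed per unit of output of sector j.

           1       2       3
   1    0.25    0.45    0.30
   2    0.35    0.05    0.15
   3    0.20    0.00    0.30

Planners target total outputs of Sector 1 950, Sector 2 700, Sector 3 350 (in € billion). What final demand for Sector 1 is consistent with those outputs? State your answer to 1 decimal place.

I − A =
  [   0.75    -0.45    -0.30]
  [  -0.35     0.95    -0.15]
  [  -0.20     0.00     0.70]
d = (I − A) x:
  d_1 = (+0.75)·950 + (-0.45)·700 + (-0.30)·350 = 292.5
  d_2 = (-0.35)·950 + (+0.95)·700 + (-0.15)·350 = 280.0
  d_3 = (-0.20)·950 + (+0.00)·700 + (+0.70)·350 = 55.0

d_1 = 292.5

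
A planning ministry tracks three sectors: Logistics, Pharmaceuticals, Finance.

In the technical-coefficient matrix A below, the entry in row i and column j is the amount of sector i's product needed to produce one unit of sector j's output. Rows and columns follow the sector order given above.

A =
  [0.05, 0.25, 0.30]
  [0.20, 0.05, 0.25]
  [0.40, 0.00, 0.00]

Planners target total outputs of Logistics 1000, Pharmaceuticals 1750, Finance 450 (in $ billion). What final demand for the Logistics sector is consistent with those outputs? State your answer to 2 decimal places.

d_L = 377.50

I − A =
  [   0.95    -0.25    -0.30]
  [  -0.20     0.95    -0.25]
  [  -0.40     0.00     1.00]
d = (I − A) x:
  d_L = (+0.95)·1000 + (-0.25)·1750 + (-0.30)·450 = 377.50
  d_P = (-0.20)·1000 + (+0.95)·1750 + (-0.25)·450 = 1350.00
  d_F = (-0.40)·1000 + (+0.00)·1750 + (+1.00)·450 = 50.00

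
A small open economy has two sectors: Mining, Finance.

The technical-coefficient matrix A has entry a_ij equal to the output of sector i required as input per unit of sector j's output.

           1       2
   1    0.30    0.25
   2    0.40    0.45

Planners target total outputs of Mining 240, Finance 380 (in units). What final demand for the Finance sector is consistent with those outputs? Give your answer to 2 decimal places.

I − A =
  [   0.70    -0.25]
  [  -0.40     0.55]
d = (I − A) x:
  d_1 = (+0.70)·240 + (-0.25)·380 = 73.00
  d_2 = (-0.40)·240 + (+0.55)·380 = 113.00

d_2 = 113.00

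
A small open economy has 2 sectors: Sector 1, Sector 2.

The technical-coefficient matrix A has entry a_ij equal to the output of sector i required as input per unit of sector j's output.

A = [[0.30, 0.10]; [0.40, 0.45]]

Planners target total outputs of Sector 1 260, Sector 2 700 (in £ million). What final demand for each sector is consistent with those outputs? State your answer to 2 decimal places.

I − A =
  [   0.70    -0.10]
  [  -0.40     0.55]
d = (I − A) x:
  d_1 = (+0.70)·260 + (-0.10)·700 = 112.00
  d_2 = (-0.40)·260 + (+0.55)·700 = 281.00

d_1 = 112.00, d_2 = 281.00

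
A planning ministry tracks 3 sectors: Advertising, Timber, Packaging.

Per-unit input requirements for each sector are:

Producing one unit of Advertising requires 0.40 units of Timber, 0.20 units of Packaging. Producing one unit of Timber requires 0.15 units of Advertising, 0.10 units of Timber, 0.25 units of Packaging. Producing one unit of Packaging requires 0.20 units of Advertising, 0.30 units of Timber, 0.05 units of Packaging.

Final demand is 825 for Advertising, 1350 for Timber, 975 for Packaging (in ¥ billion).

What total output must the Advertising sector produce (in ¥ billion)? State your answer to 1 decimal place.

x_1 = 1706.3

I − A =
  [   1.00    -0.15    -0.20]
  [  -0.40     0.90    -0.30]
  [  -0.20    -0.25     0.95]
Cofactors of I−A, C_ij = (−1)^(i+j)·(minor ij) (rows/columns in the sector order above):
  C_11 = (0.90)(0.95) − (-0.30)(-0.25) = 0.7800
  C_12 = −[(-0.40)(0.95) − (-0.30)(-0.20)] = 0.4400
  C_13 = (-0.40)(-0.25) − (0.90)(-0.20) = 0.2800
  C_21 = −[(-0.15)(0.95) − (-0.20)(-0.25)] = 0.1925
  C_22 = (1.00)(0.95) − (-0.20)(-0.20) = 0.9100
  C_23 = −[(1.00)(-0.25) − (-0.15)(-0.20)] = 0.2800
  C_31 = (-0.15)(-0.30) − (-0.20)(0.90) = 0.2250
  C_32 = −[(1.00)(-0.30) − (-0.20)(-0.40)] = 0.3800
  C_33 = (1.00)(0.90) − (-0.15)(-0.40) = 0.8400
det(I−A) = Σ_j (I−A)_1j·C_1j = (1.00)(0.7800) + (-0.15)(0.4400) + (-0.20)(0.2800) = 0.6580
adj(I−A) = Cᵀ =
  [ 0.7800   0.1925   0.2250]
  [ 0.4400   0.9100   0.3800]
  [ 0.2800   0.2800   0.8400]
(I − A)⁻¹ = adj(I−A) / det(I−A) ≈
  [   1.1854     0.2926     0.3419]
  [   0.6687     1.3830     0.5775]
  [   0.4255     0.4255     1.2766]
x = (I − A)⁻¹ d = adj(I−A)·d / det(I−A), with det(I−A) = 0.6580:
  x_1 = (0.7800·825 + 0.1925·1350 + 0.2250·975) / 0.6580 = 1122.75 / 0.6580 ≈ 1706.3
  x_2 = (0.4400·825 + 0.9100·1350 + 0.3800·975) / 0.6580 = 1962.00 / 0.6580 ≈ 2981.8
  x_3 = (0.2800·825 + 0.2800·1350 + 0.8400·975) / 0.6580 = 1428.00 / 0.6580 ≈ 2170.2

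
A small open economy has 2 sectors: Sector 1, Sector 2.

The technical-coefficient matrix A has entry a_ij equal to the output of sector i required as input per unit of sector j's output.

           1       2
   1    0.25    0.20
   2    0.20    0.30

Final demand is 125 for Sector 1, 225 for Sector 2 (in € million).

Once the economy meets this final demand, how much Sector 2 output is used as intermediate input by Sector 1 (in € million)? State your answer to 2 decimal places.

I − A =
  [   0.75    -0.20]
  [  -0.20     0.70]
det(I−A) = (0.75)(0.70) − (-0.20)(-0.20) = 0.4850
adj(I−A) = [[0.70, 0.20], [0.20, 0.75]]
(I − A)⁻¹ = adj(I−A) / det(I−A) ≈
  [   1.4433     0.4124]
  [   0.4124     1.5464]
First solve x = (I − A)⁻¹ d = adj(I−A)·d / det(I−A); in particular x_1 = (0.70·125 + 0.20·225) / 0.4850 = 132.50 / 0.4850 ≈ 273.1959.
Intermediate flow from 2 to 1: z_21 = a_21 · x_1 = 0.20 × 132.50 / 0.4850 = 26.50 / 0.4850 ≈ 54.64.

z_21 = 54.64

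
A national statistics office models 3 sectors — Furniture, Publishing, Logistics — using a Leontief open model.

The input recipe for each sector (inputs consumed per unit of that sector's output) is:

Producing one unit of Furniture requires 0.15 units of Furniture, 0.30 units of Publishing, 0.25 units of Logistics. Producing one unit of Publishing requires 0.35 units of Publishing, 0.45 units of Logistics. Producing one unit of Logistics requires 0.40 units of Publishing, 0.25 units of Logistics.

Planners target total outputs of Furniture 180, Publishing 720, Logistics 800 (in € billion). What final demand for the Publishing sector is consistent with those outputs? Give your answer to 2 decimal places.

d_P = 94.00

I − A =
  [   0.85     0.00     0.00]
  [  -0.30     0.65    -0.40]
  [  -0.25    -0.45     0.75]
d = (I − A) x:
  d_F = (+0.85)·180 + (+0.00)·720 + (+0.00)·800 = 153.00
  d_P = (-0.30)·180 + (+0.65)·720 + (-0.40)·800 = 94.00
  d_L = (-0.25)·180 + (-0.45)·720 + (+0.75)·800 = 231.00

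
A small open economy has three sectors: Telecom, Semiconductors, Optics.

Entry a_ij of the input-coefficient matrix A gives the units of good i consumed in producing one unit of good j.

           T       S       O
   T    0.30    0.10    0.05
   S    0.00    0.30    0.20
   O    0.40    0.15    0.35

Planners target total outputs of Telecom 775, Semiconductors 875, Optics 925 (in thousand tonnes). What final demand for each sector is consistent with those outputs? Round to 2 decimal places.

I − A =
  [   0.70    -0.10    -0.05]
  [   0.00     0.70    -0.20]
  [  -0.40    -0.15     0.65]
d = (I − A) x:
  d_T = (+0.70)·775 + (-0.10)·875 + (-0.05)·925 = 408.75
  d_S = (+0.00)·775 + (+0.70)·875 + (-0.20)·925 = 427.50
  d_O = (-0.40)·775 + (-0.15)·875 + (+0.65)·925 = 160.00

d_T = 408.75, d_S = 427.50, d_O = 160.00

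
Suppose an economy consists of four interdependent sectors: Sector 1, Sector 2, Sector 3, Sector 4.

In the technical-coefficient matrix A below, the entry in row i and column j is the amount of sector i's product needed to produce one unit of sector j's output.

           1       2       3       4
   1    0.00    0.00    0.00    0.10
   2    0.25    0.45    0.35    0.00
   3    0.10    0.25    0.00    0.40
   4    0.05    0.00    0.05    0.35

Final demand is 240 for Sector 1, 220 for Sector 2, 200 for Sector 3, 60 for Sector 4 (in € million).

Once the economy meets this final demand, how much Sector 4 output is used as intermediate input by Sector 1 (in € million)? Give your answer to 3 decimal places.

I − A =
  [   1.00     0.00     0.00    -0.10]
  [  -0.25     0.55    -0.35     0.00]
  [  -0.10    -0.25     1.00    -0.40]
  [  -0.05     0.00    -0.05     0.65]
Compute the cofactors C_ij = (−1)^(i+j)·(3×3 minor ij) of I−A; the adjugate is their transpose:
adj(I−A) = Cᵀ =
  [ 0.289625   0.001250   0.002750   0.046250]
  [ 0.187250   0.624500   0.227000   0.168500]
  [ 0.087375   0.161250   0.354750   0.231750]
  [ 0.029000   0.012500   0.027500   0.462500]
det(I−A) = Σ_j (I−A)_1j·C_1j = (1.00)(0.289625) + (0.00)(0.187250) + (0.00)(0.087375) + (-0.10)(0.029000) = 0.286725
(I − A)⁻¹ = adj(I−A) / det(I−A) ≈
  [   1.0101     0.0044     0.0096     0.1613]
  [   0.6531     2.1780     0.7917     0.5877]
  [   0.3047     0.5624     1.2372     0.8083]
  [   0.1011     0.0436     0.0959     1.6130]
First solve x = (I − A)⁻¹ d = adj(I−A)·d / det(I−A); in particular x_1 = (0.289625·240 + 0.001250·220 + 0.002750·200 + 0.046250·60) / 0.286725 = 73.11 / 0.286725 ≈ 254.98300.
Intermediate flow from 4 to 1: z_41 = a_41 · x_1 = 0.05 × 73.11 / 0.286725 = 3.6555 / 0.286725 ≈ 12.749.

z_41 = 12.749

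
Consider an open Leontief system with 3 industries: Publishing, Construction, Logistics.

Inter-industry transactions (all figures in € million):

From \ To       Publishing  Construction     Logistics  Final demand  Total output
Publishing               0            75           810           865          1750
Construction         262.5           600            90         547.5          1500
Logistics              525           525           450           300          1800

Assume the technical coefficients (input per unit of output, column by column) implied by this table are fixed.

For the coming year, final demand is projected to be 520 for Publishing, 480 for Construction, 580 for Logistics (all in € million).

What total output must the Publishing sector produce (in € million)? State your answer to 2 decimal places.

Technical coefficients a_ij = z_ij / X_j:
  a_PP = 0/1750 = 0.00, a_CP = 262.5/1750 = 0.15, a_LP = 525/1750 = 0.30
  a_PC = 75/1500 = 0.05, a_CC = 600/1500 = 0.40, a_LC = 525/1500 = 0.35
  a_PL = 810/1800 = 0.45, a_CL = 90/1800 = 0.05, a_LL = 450/1800 = 0.25
I − A =
  [   1.00    -0.05    -0.45]
  [  -0.15     0.60    -0.05]
  [  -0.30    -0.35     0.75]
Cofactors of I−A, C_ij = (−1)^(i+j)·(minor ij) (rows/columns in the sector order above):
  C_11 = (0.60)(0.75) − (-0.05)(-0.35) = 0.4325
  C_12 = −[(-0.15)(0.75) − (-0.05)(-0.30)] = 0.1275
  C_13 = (-0.15)(-0.35) − (0.60)(-0.30) = 0.2325
  C_21 = −[(-0.05)(0.75) − (-0.45)(-0.35)] = 0.1950
  C_22 = (1.00)(0.75) − (-0.45)(-0.30) = 0.6150
  C_23 = −[(1.00)(-0.35) − (-0.05)(-0.30)] = 0.3650
  C_31 = (-0.05)(-0.05) − (-0.45)(0.60) = 0.2725
  C_32 = −[(1.00)(-0.05) − (-0.45)(-0.15)] = 0.1175
  C_33 = (1.00)(0.60) − (-0.05)(-0.15) = 0.5925
det(I−A) = Σ_j (I−A)_1j·C_1j = (1.00)(0.4325) + (-0.05)(0.1275) + (-0.45)(0.2325) = 0.3215
adj(I−A) = Cᵀ =
  [ 0.4325   0.1950   0.2725]
  [ 0.1275   0.6150   0.1175]
  [ 0.2325   0.3650   0.5925]
(I − A)⁻¹ = adj(I−A) / det(I−A) ≈
  [   1.3453     0.6065     0.8476]
  [   0.3966     1.9129     0.3655]
  [   0.7232     1.1353     1.8429]
x = (I − A)⁻¹ d = adj(I−A)·d / det(I−A), with det(I−A) = 0.3215:
  x_P = (0.4325·520 + 0.1950·480 + 0.2725·580) / 0.3215 = 476.55 / 0.3215 ≈ 1482.27
  x_C = (0.1275·520 + 0.6150·480 + 0.1175·580) / 0.3215 = 429.65 / 0.3215 ≈ 1336.39
  x_L = (0.2325·520 + 0.3650·480 + 0.5925·580) / 0.3215 = 639.75 / 0.3215 ≈ 1989.89

x_P = 1482.27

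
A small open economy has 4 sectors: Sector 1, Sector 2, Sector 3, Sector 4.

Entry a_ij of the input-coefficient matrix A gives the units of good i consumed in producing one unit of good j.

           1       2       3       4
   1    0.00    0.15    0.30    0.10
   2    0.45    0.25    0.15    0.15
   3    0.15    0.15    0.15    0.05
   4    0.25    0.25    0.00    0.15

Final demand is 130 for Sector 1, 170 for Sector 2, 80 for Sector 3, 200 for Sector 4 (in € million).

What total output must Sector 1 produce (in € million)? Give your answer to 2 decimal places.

x_1 = 361.75

I − A =
  [   1.00    -0.15    -0.30    -0.10]
  [  -0.45     0.75    -0.15    -0.15]
  [  -0.15    -0.15     0.85    -0.05]
  [  -0.25    -0.25     0.00     0.85]
Compute the cofactors C_ij = (−1)^(i+j)·(3×3 minor ij) of I−A; the adjugate is their transpose:
adj(I−A) = Cᵀ =
  [ 0.489000   0.171625   0.202875   0.099750]
  [ 0.378000   0.659250   0.249750   0.175500]
  [ 0.168000   0.161000   0.507000   0.078000]
  [ 0.255000   0.244375   0.133125   0.500250]
det(I−A) = Σ_j (I−A)_1j·C_1j = (1.00)(0.489000) + (-0.15)(0.378000) + (-0.30)(0.168000) + (-0.10)(0.255000) = 0.3564
(I − A)⁻¹ = adj(I−A) / det(I−A) ≈
  [   1.3721     0.4816     0.5692     0.2799]
  [   1.0606     1.8497     0.7008     0.4924]
  [   0.4714     0.4517     1.4226     0.2189]
  [   0.7155     0.6857     0.3735     1.4036]
x = (I − A)⁻¹ d = adj(I−A)·d / det(I−A), with det(I−A) = 0.3564:
  x_1 = (0.489000·130 + 0.171625·170 + 0.202875·80 + 0.099750·200) / 0.3564 = 128.92625 / 0.3564 ≈ 361.75
  x_2 = (0.378000·130 + 0.659250·170 + 0.249750·80 + 0.175500·200) / 0.3564 = 216.2925 / 0.3564 ≈ 606.88
  x_3 = (0.168000·130 + 0.161000·170 + 0.507000·80 + 0.078000·200) / 0.3564 = 105.37 / 0.3564 ≈ 295.65
  x_4 = (0.255000·130 + 0.244375·170 + 0.133125·80 + 0.500250·200) / 0.3564 = 185.39375 / 0.3564 ≈ 520.18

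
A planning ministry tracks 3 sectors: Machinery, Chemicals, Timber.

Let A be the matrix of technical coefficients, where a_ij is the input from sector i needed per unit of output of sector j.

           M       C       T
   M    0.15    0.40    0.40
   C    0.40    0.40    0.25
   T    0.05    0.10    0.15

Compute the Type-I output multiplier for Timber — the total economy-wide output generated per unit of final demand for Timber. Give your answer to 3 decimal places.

m_T = 4.368

I − A =
  [   0.85    -0.40    -0.40]
  [  -0.40     0.60    -0.25]
  [  -0.05    -0.10     0.85]
Cofactors of I−A, C_ij = (−1)^(i+j)·(minor ij) (rows/columns in the sector order above):
  C_11 = (0.60)(0.85) − (-0.25)(-0.10) = 0.4850
  C_12 = −[(-0.40)(0.85) − (-0.25)(-0.05)] = 0.3525
  C_13 = (-0.40)(-0.10) − (0.60)(-0.05) = 0.0700
  C_21 = −[(-0.40)(0.85) − (-0.40)(-0.10)] = 0.3800
  C_22 = (0.85)(0.85) − (-0.40)(-0.05) = 0.7025
  C_23 = −[(0.85)(-0.10) − (-0.40)(-0.05)] = 0.1050
  C_31 = (-0.40)(-0.25) − (-0.40)(0.60) = 0.3400
  C_32 = −[(0.85)(-0.25) − (-0.40)(-0.40)] = 0.3725
  C_33 = (0.85)(0.60) − (-0.40)(-0.40) = 0.3500
det(I−A) = Σ_j (I−A)_1j·C_1j = (0.85)(0.4850) + (-0.40)(0.3525) + (-0.40)(0.0700) = 0.24325
adj(I−A) = Cᵀ =
  [ 0.4850   0.3800   0.3400]
  [ 0.3525   0.7025   0.3725]
  [ 0.0700   0.1050   0.3500]
(I − A)⁻¹ = adj(I−A) / det(I−A) ≈
  [   1.9938     1.5622     1.3977]
  [   1.4491     2.8880     1.5313]
  [   0.2878     0.4317     1.4388]
The output multiplier for sector j is the column-j sum of the Leontief inverse (I − A)⁻¹ = adj(I−A) / det(I−A).
Column T of adj(I−A): (0.3400, 0.3725, 0.3500); det(I−A) = 0.24325.
m_T = (0.3400 + 0.3725 + 0.3500) / 0.24325 = 1.0625 / 0.24325 ≈ 4.368.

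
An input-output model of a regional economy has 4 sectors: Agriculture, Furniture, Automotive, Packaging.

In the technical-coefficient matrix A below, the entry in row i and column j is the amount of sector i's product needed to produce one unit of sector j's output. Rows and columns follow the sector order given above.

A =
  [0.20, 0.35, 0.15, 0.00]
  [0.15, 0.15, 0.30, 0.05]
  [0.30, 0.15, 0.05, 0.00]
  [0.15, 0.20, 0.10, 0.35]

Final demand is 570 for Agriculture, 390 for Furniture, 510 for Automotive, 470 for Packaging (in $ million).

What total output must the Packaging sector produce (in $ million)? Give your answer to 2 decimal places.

x_4 = 1630.44

I − A =
  [   0.80    -0.35    -0.15     0.00]
  [  -0.15     0.85    -0.30    -0.05]
  [  -0.30    -0.15     0.95     0.00]
  [  -0.15    -0.20    -0.10     0.65]
Compute the cofactors C_ij = (−1)^(i+j)·(3×3 minor ij) of I−A; the adjugate is their transpose:
adj(I−A) = Cᵀ =
  [ 0.485375   0.230750   0.151375   0.017750]
  [ 0.159750   0.464750   0.175750   0.035750]
  [ 0.178500   0.146250   0.397250   0.011250]
  [ 0.188625   0.218750   0.150125   0.487000]
det(I−A) = Σ_j (I−A)_1j·C_1j = (0.80)(0.485375) + (-0.35)(0.159750) + (-0.15)(0.178500) + (0.00)(0.188625) = 0.3056125
(I − A)⁻¹ = adj(I−A) / det(I−A) ≈
  [   1.5882     0.7550     0.4953     0.0581]
  [   0.5227     1.5207     0.5751     0.1170]
  [   0.5841     0.4785     1.2998     0.0368]
  [   0.6172     0.7158     0.4912     1.5935]
x = (I − A)⁻¹ d = adj(I−A)·d / det(I−A), with det(I−A) = 0.3056125:
  x_1 = (0.485375·570 + 0.230750·390 + 0.151375·510 + 0.017750·470) / 0.3056125 = 452.20 / 0.3056125 ≈ 1479.65
  x_2 = (0.159750·570 + 0.464750·390 + 0.175750·510 + 0.035750·470) / 0.3056125 = 378.745 / 0.3056125 ≈ 1239.30
  x_3 = (0.178500·570 + 0.146250·390 + 0.397250·510 + 0.011250·470) / 0.3056125 = 366.6675 / 0.3056125 ≈ 1199.78
  x_4 = (0.188625·570 + 0.218750·390 + 0.150125·510 + 0.487000·470) / 0.3056125 = 498.2825 / 0.3056125 ≈ 1630.44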